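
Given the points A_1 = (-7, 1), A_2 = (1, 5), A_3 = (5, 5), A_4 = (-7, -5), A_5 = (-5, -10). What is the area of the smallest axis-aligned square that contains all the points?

The bounding box has width 12 and height 15.
An axis-aligned square enclosing the set must have side ≥ max(width, height).
So the minimum side is max(12, 15) = 15.
Area = 15² = 225.

225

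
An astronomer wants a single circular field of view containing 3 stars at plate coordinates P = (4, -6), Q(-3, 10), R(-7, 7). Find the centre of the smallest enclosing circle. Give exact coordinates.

(1/34, 61/34)

Side lengths²: PQ² = 305, PR² = 290, QR² = 25.
Since PQ² = 305 < 290 + 25 = 315, the triangle is acute, so the smallest enclosing circle is the circumcircle.
Circumcentre = (1/34, 61/34), r² = 44225/578.
Centre = (1/34, 61/34).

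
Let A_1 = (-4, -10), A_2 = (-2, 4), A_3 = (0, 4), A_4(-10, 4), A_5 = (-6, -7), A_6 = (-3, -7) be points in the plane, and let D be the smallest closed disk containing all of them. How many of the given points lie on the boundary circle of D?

A smallest enclosing disk is always determined by at most three of the input points on its boundary.
The minimum enclosing circle is determined by three boundary points: A_1, A_3, A_4.
Their circumcentre is (-5, -15/7) with r² = 3074/49.
The farthest remaining point A_2 is at distance² 2290/49 ≤ 3074/49.
The points at distance exactly r from the centre are A_1, A_3, A_4 — 3 points.

3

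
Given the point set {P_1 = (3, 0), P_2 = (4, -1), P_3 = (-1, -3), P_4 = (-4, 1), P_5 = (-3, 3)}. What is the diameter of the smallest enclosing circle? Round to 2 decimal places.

8.26

The minimum enclosing circle is determined by three boundary points: P_2, P_4, P_5.
Their circumcentre is (1/18, 2/9) with r² = 5525/324.
The farthest remaining point P_3 is at distance² 3725/324 ≤ 5525/324.
Diameter = 2r = 2√(5525/324) ≈ 8.26.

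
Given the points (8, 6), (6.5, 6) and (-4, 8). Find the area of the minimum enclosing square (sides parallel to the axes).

The bounding box has width 12 and height 2.
An axis-aligned square enclosing the set must have side ≥ max(width, height).
So the minimum side is max(12, 2) = 12.
Area = 12² = 144.

144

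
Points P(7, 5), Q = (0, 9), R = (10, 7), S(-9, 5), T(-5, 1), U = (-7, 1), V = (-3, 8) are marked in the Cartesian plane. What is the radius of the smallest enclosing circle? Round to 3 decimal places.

The farthest pair is R–S with squared distance 365. The circle on this segment as diameter has centre (0.5, 6) and r² = 365/4 = 91.25.
Check P: distance² to centre = 43.25 ≤ 91.25, so it lies inside.
All remaining points lie in this disk, and no smaller disk contains both endpoints, so this is the minimum enclosing circle.
r = √(91.25) ≈ 9.552.

9.552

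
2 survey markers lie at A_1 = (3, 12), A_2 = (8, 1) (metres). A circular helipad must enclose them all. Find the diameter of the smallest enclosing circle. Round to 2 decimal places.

The smallest circle enclosing two points has them as diameter endpoints.
Centre = midpoint = (5.5, 6.5); r² = |A_1A_2|²/4 = 146/4 = 36.5.
Diameter = 2r = 2√(36.5) ≈ 12.08.

12.08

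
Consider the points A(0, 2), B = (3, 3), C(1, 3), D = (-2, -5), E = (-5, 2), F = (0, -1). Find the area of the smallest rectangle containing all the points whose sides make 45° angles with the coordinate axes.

In coordinates u = x + y, v = x − y the rectangle is axis-aligned; the map (x,y)→(u,v) scales areas by 2.
u-values: 2, 6, 4, -7, -3, -1; range = 6 − (-7) = 13.
v-values: -2, 0, -2, 3, -7, 1; range = 3 − (-7) = 10.
Area = (13 × 10) / 2 = 65.

65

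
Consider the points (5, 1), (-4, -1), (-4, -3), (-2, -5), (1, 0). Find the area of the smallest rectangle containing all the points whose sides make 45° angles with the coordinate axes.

45.5

In coordinates u = x + y, v = x − y the rectangle is axis-aligned; the map (x,y)→(u,v) scales areas by 2.
u-values: 6, -5, -7, -7, 1; range = 6 − (-7) = 13.
v-values: 4, -3, -1, 3, 1; range = 4 − (-3) = 7.
Area = (13 × 7) / 2 = 45.5.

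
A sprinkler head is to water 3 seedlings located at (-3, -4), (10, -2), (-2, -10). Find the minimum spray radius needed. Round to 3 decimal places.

7.212

Call the three points A, B, C in the order given.
Side lengths²: AB² = 173, AC² = 37, BC² = 208.
Since BC² = 208 < 173 + 37 = 210, the triangle is acute, so the smallest enclosing circle is the circumcircle.
Circumcentre = (3.95, -5.925), r² = 52.008125.
r = √(52.008125) ≈ 7.212.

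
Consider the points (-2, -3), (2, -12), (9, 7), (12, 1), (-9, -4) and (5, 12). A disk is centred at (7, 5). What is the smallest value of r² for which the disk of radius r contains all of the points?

The required radius is the distance from (7, 5) to the farthest point.
Squared distances: 145, 314, 8, 41, 337, 53.
Maximum is 337, attained at (-9, -4).

337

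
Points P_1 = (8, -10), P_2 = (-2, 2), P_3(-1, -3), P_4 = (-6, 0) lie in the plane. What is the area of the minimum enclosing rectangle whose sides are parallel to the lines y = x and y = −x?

72

In coordinates u = x + y, v = x − y the rectangle is axis-aligned; the map (x,y)→(u,v) scales areas by 2.
u-values: -2, 0, -4, -6; range = 0 − (-6) = 6.
v-values: 18, -4, 2, -6; range = 18 − (-6) = 24.
Area = (6 × 24) / 2 = 72.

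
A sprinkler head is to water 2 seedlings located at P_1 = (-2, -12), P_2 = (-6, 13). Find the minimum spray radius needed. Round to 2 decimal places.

12.66

The smallest circle enclosing two points has them as diameter endpoints.
Centre = midpoint = (-4, 0.5); r² = |P_1P_2|²/4 = 641/4 = 160.25.
r = √(160.25) ≈ 12.66.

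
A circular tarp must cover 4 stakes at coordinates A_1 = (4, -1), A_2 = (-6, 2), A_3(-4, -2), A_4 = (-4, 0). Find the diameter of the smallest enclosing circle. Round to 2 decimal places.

By Welzl's lemma the MEC is supported by two points (diametrically opposite) or three points (on a circumcircle).
The farthest pair is A_1–A_2 with squared distance 109. The circle on this segment as diameter has centre (-1, 0.5) and r² = 109/4 = 27.25.
Check A_3: distance² to centre = 15.25 ≤ 27.25, so it lies inside.
All remaining points lie in this disk, and no smaller disk contains both endpoints, so this is the minimum enclosing circle.
Diameter = 2r = 2√(27.25) ≈ 10.44.

10.44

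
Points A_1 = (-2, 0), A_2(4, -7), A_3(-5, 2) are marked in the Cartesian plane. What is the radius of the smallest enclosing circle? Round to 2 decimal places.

6.36

Side lengths²: A_1A_2² = 85, A_1A_3² = 13, A_2A_3² = 162.
Since A_2A_3² = 162 ≥ 85 + 13 = 98, the angle opposite A_2A_3 is not acute, so the smallest enclosing circle has A_2A_3 as diameter.
Centre = midpoint of A_2A_3 = (-0.5, -2.5), r² = 162/4 = 40.5.
r = √(40.5) ≈ 6.36.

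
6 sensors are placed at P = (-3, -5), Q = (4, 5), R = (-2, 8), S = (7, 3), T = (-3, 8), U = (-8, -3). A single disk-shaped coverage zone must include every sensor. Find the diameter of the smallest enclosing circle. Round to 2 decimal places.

By Welzl's lemma the MEC is supported by two points (diametrically opposite) or three points (on a circumcircle).
The minimum enclosing circle is determined by three boundary points: S, T, U.
Their circumcentre is (-11/18, 5/18) with r² = 10585/162.
The farthest remaining point R is at distance² 9973/162 ≤ 10585/162.
Diameter = 2r = 2√(10585/162) ≈ 16.17.

16.17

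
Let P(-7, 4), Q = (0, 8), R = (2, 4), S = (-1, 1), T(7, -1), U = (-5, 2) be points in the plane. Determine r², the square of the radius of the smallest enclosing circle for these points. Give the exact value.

The farthest pair is P–T with squared distance 221. The circle on this segment as diameter has centre (0, 1.5) and r² = 221/4 = 55.25.
Check Q: distance² to centre = 42.25 ≤ 55.25, so it lies inside.
All remaining points lie in this disk, and no smaller disk contains both endpoints, so this is the minimum enclosing circle.

55.25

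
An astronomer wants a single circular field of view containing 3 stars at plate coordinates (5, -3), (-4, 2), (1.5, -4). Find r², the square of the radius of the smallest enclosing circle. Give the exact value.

26.5

Call the three points A, B, C in the order given.
Side lengths²: AB² = 106, AC² = 13.25, BC² = 66.25.
Since AB² = 106 ≥ 66.25 + 13.25 = 79.5, the angle opposite AB is not acute, so the smallest enclosing circle has AB as diameter.
Centre = midpoint of AB = (0.5, -0.5), r² = 106/4 = 26.5.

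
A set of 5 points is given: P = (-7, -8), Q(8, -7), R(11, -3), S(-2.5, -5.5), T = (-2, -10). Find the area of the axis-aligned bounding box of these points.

x ranges over [-7, 11], width 18.
y ranges over [-10, -3], height 7.
Area = 18 × 7 = 126.

126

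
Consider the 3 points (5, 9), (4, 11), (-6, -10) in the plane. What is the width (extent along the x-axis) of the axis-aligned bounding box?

max x = 5, min x = -6, so width = 11.

11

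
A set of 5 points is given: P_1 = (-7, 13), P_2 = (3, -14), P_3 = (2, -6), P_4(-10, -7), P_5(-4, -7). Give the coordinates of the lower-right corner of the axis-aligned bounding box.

(3, -14)

x-range [-10, 3], y-range [-14, 13].
The lower-right corner is (3, -14).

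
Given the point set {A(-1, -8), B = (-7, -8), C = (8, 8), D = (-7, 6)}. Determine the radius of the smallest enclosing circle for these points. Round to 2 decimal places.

The farthest pair is B–C with squared distance 481. The circle on this segment as diameter has centre (0.5, 0) and r² = 481/4 = 120.25.
Check A: distance² to centre = 66.25 ≤ 120.25, so it lies inside.
All remaining points lie in this disk, and no smaller disk contains both endpoints, so this is the minimum enclosing circle.
r = √(120.25) ≈ 10.97.

10.97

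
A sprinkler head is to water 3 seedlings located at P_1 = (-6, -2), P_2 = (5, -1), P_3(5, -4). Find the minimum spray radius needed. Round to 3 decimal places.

Side lengths²: P_1P_2² = 122, P_1P_3² = 125, P_2P_3² = 9.
Since P_1P_3² = 125 < 122 + 9 = 131, the triangle is acute, so the smallest enclosing circle is the circumcircle.
Circumcentre = (-9/22, -2.5), r² = 7625/242.
r = √(7625/242) ≈ 5.613.

5.613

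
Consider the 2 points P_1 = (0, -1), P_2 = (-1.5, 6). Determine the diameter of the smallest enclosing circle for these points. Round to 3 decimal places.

7.159

The smallest circle enclosing two points has them as diameter endpoints.
Centre = midpoint = (-0.75, 2.5); r² = |P_1P_2|²/4 = 51.25/4 = 12.8125.
Diameter = 2r = 2√(12.8125) ≈ 7.159.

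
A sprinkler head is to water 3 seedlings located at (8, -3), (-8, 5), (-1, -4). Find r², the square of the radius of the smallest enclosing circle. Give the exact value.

80

Call the three points A, B, C in the order given.
Side lengths²: AB² = 320, AC² = 82, BC² = 130.
Since AB² = 320 ≥ 130 + 82 = 212, the angle opposite AB is not acute, so the smallest enclosing circle has AB as diameter.
Centre = midpoint of AB = (0, 1), r² = 320/4 = 80.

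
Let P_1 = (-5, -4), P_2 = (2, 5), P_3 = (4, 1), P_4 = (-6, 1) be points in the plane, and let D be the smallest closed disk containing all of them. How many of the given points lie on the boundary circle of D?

2

A smallest enclosing disk is always determined by at most three of the input points on its boundary.
The farthest pair is P_1–P_2 with squared distance 130. The circle on this segment as diameter has centre (-1.5, 0.5) and r² = 130/4 = 32.5.
Check P_3: distance² to centre = 30.5 ≤ 32.5, so it lies inside.
All remaining points lie in this disk, and no smaller disk contains both endpoints, so this is the minimum enclosing circle.
The points at distance exactly r from the centre are P_1, P_2 — 2 points.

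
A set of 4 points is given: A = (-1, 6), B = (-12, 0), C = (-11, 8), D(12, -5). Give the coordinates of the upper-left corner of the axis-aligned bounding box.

(-12, 8)

x-range [-12, 12], y-range [-5, 8].
The upper-left corner is (-12, 8).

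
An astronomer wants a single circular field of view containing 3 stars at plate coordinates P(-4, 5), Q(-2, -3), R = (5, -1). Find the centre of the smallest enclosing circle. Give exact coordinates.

(0.4, 1.85)

Side lengths²: PQ² = 68, PR² = 117, QR² = 53.
Since PR² = 117 < 68 + 53 = 121, the triangle is acute, so the smallest enclosing circle is the circumcircle.
Circumcentre = (0.4, 1.85), r² = 29.2825.
Centre = (0.4, 1.85).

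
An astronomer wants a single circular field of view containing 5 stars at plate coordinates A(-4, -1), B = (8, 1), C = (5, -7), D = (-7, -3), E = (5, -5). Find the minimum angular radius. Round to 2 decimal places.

By Welzl's lemma the MEC is supported by two points (diametrically opposite) or three points (on a circumcircle).
The farthest pair is B–D with squared distance 241. The circle on this segment as diameter has centre (0.5, -1) and r² = 241/4 = 60.25.
Check A: distance² to centre = 20.25 ≤ 60.25, so it lies inside.
All remaining points lie in this disk, and no smaller disk contains both endpoints, so this is the minimum enclosing circle.
r = √(60.25) ≈ 7.76.

7.76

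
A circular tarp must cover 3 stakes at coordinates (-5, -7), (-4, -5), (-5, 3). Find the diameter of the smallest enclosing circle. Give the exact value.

10

Call the three points A, B, C in the order given.
Side lengths²: AB² = 5, AC² = 100, BC² = 65.
Since AC² = 100 ≥ 65 + 5 = 70, the angle opposite AC is not acute, so the smallest enclosing circle has AC as diameter.
Centre = midpoint of AC = (-5, -2), r² = 100/4 = 25.
Diameter = 2r = 2√25 = 10.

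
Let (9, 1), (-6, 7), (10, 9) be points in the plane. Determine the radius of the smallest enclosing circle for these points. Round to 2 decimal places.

Call the three points A, B, C in the order given.
Side lengths²: AB² = 261, AC² = 65, BC² = 260.
Since AB² = 261 < 260 + 65 = 325, the triangle is acute, so the smallest enclosing circle is the circumcircle.
Circumcentre = (95/42, 124/21), r² = 122525/1764.
r = √(122525/1764) ≈ 8.33.

8.33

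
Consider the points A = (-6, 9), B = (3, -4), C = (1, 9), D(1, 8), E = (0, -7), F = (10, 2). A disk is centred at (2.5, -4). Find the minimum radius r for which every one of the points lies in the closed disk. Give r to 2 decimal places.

15.53

The required radius is the distance from (2.5, -4) to the farthest point.
Squared distances: 241.25, 0.25, 171.25, 146.25, 15.25, 92.25.
Maximum is 241.25, attained at A.
r = √(241.25) ≈ 15.53.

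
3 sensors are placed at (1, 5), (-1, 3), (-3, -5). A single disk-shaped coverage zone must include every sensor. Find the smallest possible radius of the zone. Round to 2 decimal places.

Call the three points A, B, C in the order given.
Side lengths²: AB² = 8, AC² = 116, BC² = 68.
Since AC² = 116 ≥ 68 + 8 = 76, the angle opposite AC is not acute, so the smallest enclosing circle has AC as diameter.
Centre = midpoint of AC = (-1, 0), r² = 116/4 = 29.
r = √29 ≈ 5.39.

5.39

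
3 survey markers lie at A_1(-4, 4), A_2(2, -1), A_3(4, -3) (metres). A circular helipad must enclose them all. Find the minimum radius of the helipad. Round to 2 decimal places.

Side lengths²: A_1A_2² = 61, A_1A_3² = 113, A_2A_3² = 8.
Since A_1A_3² = 113 ≥ 61 + 8 = 69, the angle opposite A_1A_3 is not acute, so the smallest enclosing circle has A_1A_3 as diameter.
Centre = midpoint of A_1A_3 = (0, 0.5), r² = 113/4 = 28.25.
r = √(28.25) ≈ 5.32.

5.32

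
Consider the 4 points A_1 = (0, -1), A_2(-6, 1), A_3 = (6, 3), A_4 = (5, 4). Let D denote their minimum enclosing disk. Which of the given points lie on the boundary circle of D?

The farthest pair is A_2–A_3 with squared distance 148. The circle on this segment as diameter has centre (0, 2) and r² = 148/4 = 37.
Check A_1: distance² to centre = 9 ≤ 37, so it lies inside.
All remaining points lie in this disk, and no smaller disk contains both endpoints, so this is the minimum enclosing circle.
The points at distance exactly r from the centre are A_2, A_3 — 2 points.

A_2, A_3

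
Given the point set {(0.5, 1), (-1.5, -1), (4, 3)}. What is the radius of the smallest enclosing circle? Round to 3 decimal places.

3.400

Call the three points A, B, C in the order given.
Side lengths²: AB² = 8, AC² = 16.25, BC² = 46.25.
Since BC² = 46.25 ≥ 16.25 + 8 = 24.25, the angle opposite BC is not acute, so the smallest enclosing circle has BC as diameter.
Centre = midpoint of BC = (1.25, 1), r² = 46.25/4 = 11.5625.
r = √(11.5625) ≈ 3.400.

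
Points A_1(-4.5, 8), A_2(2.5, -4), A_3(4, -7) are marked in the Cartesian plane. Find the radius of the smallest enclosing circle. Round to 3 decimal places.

8.620

Side lengths²: A_1A_2² = 193, A_1A_3² = 297.25, A_2A_3² = 11.25.
Since A_1A_3² = 297.25 ≥ 193 + 11.25 = 204.25, the angle opposite A_1A_3 is not acute, so the smallest enclosing circle has A_1A_3 as diameter.
Centre = midpoint of A_1A_3 = (-0.25, 0.5), r² = 297.25/4 = 74.3125.
r = √(74.3125) ≈ 8.620.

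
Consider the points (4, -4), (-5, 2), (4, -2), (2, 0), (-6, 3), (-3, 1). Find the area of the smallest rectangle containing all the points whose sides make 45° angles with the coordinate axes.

In coordinates u = x + y, v = x − y the rectangle is axis-aligned; the map (x,y)→(u,v) scales areas by 2.
u-values: 0, -3, 2, 2, -3, -2; range = 2 − (-3) = 5.
v-values: 8, -7, 6, 2, -9, -4; range = 8 − (-9) = 17.
Area = (5 × 17) / 2 = 42.5.

42.5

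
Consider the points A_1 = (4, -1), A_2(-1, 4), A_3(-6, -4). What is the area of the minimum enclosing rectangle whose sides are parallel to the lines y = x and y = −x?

In coordinates u = x + y, v = x − y the rectangle is axis-aligned; the map (x,y)→(u,v) scales areas by 2.
u-values: 3, 3, -10; range = 3 − (-10) = 13.
v-values: 5, -5, -2; range = 5 − (-5) = 10.
Area = (13 × 10) / 2 = 65.

65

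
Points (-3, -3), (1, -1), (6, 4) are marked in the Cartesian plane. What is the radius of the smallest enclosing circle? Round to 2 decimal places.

Call the three points A, B, C in the order given.
Side lengths²: AB² = 20, AC² = 130, BC² = 50.
Since AC² = 130 ≥ 50 + 20 = 70, the angle opposite AC is not acute, so the smallest enclosing circle has AC as diameter.
Centre = midpoint of AC = (1.5, 0.5), r² = 130/4 = 32.5.
r = √(32.5) ≈ 5.70.

5.70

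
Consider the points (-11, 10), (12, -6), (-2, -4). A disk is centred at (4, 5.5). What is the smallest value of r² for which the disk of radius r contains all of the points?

245.25

The required radius is the distance from (4, 5.5) to the farthest point.
Squared distances: 245.25, 196.25, 126.25.
Maximum is 245.25, attained at (-11, 10).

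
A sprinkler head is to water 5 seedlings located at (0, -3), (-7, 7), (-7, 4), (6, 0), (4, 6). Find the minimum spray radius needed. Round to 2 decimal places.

A smallest enclosing disk is always determined by at most three of the input points on its boundary.
The farthest pair is (-7, 7)–(6, 0) with squared distance 218. The circle on this segment as diameter has centre (-0.5, 3.5) and r² = 218/4 = 54.5.
Check (0, -3): distance² to centre = 42.5 ≤ 54.5, so it lies inside.
All remaining points lie in this disk, and no smaller disk contains both endpoints, so this is the minimum enclosing circle.
r = √(54.5) ≈ 7.38.

7.38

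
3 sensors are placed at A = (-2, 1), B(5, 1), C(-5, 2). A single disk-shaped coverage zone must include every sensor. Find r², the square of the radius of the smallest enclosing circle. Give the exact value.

Side lengths²: AB² = 49, AC² = 10, BC² = 101.
Since BC² = 101 ≥ 49 + 10 = 59, the angle opposite BC is not acute, so the smallest enclosing circle has BC as diameter.
Centre = midpoint of BC = (0, 1.5), r² = 101/4 = 25.25.

25.25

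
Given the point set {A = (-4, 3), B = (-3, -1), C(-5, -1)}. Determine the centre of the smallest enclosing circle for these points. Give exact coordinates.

Side lengths²: AB² = 17, AC² = 17, BC² = 4.
Since AC² = 17 < 17 + 4 = 21, the triangle is acute, so the smallest enclosing circle is the circumcircle.
Circumcentre = (-4, 0.875), r² = 4.515625.
Centre = (-4, 0.875).

(-4, 0.875)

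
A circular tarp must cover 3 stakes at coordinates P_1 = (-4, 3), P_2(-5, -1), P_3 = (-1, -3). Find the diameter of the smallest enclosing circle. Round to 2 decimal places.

Side lengths²: P_1P_2² = 17, P_1P_3² = 45, P_2P_3² = 20.
Since P_1P_3² = 45 ≥ 20 + 17 = 37, the angle opposite P_1P_3 is not acute, so the smallest enclosing circle has P_1P_3 as diameter.
Centre = midpoint of P_1P_3 = (-2.5, 0), r² = 45/4 = 11.25.
Diameter = 2r = 2√(11.25) ≈ 6.71.

6.71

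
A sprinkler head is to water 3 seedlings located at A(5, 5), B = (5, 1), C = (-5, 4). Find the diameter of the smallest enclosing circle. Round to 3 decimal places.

Side lengths²: AB² = 16, AC² = 101, BC² = 109.
Since BC² = 109 < 101 + 16 = 117, the triangle is acute, so the smallest enclosing circle is the circumcircle.
Circumcentre = (0.15, 3), r² = 27.5225.
Diameter = 2r = 2√(27.5225) ≈ 10.492.

10.492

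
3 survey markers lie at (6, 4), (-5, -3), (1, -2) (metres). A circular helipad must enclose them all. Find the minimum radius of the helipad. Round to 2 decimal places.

6.52

Call the three points A, B, C in the order given.
Side lengths²: AB² = 170, AC² = 61, BC² = 37.
Since AB² = 170 ≥ 61 + 37 = 98, the angle opposite AB is not acute, so the smallest enclosing circle has AB as diameter.
Centre = midpoint of AB = (0.5, 0.5), r² = 170/4 = 42.5.
r = √(42.5) ≈ 6.52.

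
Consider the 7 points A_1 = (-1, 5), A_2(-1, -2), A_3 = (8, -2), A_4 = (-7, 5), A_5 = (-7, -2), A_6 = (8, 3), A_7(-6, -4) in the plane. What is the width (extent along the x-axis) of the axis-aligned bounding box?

max x = 8, min x = -7, so width = 15.

15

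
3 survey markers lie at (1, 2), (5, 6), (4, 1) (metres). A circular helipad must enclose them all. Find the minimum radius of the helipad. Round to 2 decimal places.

Call the three points A, B, C in the order given.
Side lengths²: AB² = 32, AC² = 10, BC² = 26.
Since AB² = 32 < 26 + 10 = 36, the triangle is acute, so the smallest enclosing circle is the circumcircle.
Circumcentre = (3.25, 3.75), r² = 8.125.
r = √(8.125) ≈ 2.85.

2.85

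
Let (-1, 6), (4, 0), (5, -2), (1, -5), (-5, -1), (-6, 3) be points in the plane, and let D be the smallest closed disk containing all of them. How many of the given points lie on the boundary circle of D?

2

The minimum enclosing circle of a finite set is fixed by two of the points (as a diameter) or three (as a circumcircle).
The farthest pair is (5, -2)–(-6, 3) with squared distance 146. The circle on this segment as diameter has centre (-0.5, 0.5) and r² = 146/4 = 36.5.
Check (-1, 6): distance² to centre = 30.5 ≤ 36.5, so it lies inside.
All remaining points lie in this disk, and no smaller disk contains both endpoints, so this is the minimum enclosing circle.
The points at distance exactly r from the centre are (5, -2), (-6, 3) — 2 points.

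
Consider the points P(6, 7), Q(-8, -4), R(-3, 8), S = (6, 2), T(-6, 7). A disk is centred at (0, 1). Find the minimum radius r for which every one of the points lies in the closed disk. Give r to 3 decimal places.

9.434

The required radius is the distance from (0, 1) to the farthest point.
Squared distances: 72, 89, 58, 37, 72.
Maximum is 89, attained at Q.
r = √89 ≈ 9.434.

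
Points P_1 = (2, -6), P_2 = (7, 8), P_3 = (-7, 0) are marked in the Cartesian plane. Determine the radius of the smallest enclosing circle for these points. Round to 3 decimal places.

8.310

Side lengths²: P_1P_2² = 221, P_1P_3² = 117, P_2P_3² = 260.
Since P_2P_3² = 260 < 221 + 117 = 338, the triangle is acute, so the smallest enclosing circle is the circumcircle.
Circumcentre = (1, 2.25), r² = 69.0625.
r = √(69.0625) ≈ 8.310.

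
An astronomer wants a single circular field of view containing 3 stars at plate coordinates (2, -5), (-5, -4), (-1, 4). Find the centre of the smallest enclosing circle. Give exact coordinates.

(-1, -1)

Call the three points A, B, C in the order given.
Side lengths²: AB² = 50, AC² = 90, BC² = 80.
Since AC² = 90 < 80 + 50 = 130, the triangle is acute, so the smallest enclosing circle is the circumcircle.
Circumcentre = (-1, -1), r² = 25.
Centre = (-1, -1).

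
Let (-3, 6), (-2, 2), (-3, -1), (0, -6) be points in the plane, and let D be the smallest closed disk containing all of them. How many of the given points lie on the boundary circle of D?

2

By Welzl's lemma the MEC is supported by two points (diametrically opposite) or three points (on a circumcircle).
The farthest pair is (-3, 6)–(0, -6) with squared distance 153. The circle on this segment as diameter has centre (-1.5, 0) and r² = 153/4 = 38.25.
Check (-2, 2): distance² to centre = 4.25 ≤ 38.25, so it lies inside.
All remaining points lie in this disk, and no smaller disk contains both endpoints, so this is the minimum enclosing circle.
The points at distance exactly r from the centre are (-3, 6), (0, -6) — 2 points.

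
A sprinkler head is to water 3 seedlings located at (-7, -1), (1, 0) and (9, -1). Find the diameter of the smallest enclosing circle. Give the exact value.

Call the three points A, B, C in the order given.
Side lengths²: AB² = 65, AC² = 256, BC² = 65.
Since AC² = 256 ≥ 65 + 65 = 130, the angle opposite AC is not acute, so the smallest enclosing circle has AC as diameter.
Centre = midpoint of AC = (1, -1), r² = 256/4 = 64.
Diameter = 2r = 2√64 = 16.

16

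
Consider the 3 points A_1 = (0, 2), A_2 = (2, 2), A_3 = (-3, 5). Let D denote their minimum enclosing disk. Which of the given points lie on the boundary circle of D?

A_2, A_3

Side lengths²: A_1A_2² = 4, A_1A_3² = 18, A_2A_3² = 34.
Since A_2A_3² = 34 ≥ 18 + 4 = 22, the angle opposite A_2A_3 is not acute, so the smallest enclosing circle has A_2A_3 as diameter.
Centre = midpoint of A_2A_3 = (-0.5, 3.5), r² = 34/4 = 8.5.
The points at distance exactly r from the centre are A_2, A_3 — 2 points.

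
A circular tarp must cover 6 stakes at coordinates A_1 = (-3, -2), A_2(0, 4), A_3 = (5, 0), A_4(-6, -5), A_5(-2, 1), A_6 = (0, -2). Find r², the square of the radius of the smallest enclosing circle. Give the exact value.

38909/1058

A smallest enclosing disk is always determined by at most three of the input points on its boundary.
The minimum enclosing circle is determined by three boundary points: A_2, A_3, A_4.
Their circumcentre is (-33/46, -93/46) with r² = 38909/1058.
The farthest remaining point A_5 is at distance² 11401/1058 ≤ 38909/1058.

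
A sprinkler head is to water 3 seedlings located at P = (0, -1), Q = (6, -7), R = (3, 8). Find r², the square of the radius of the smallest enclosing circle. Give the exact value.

58.5

Side lengths²: PQ² = 72, PR² = 90, QR² = 234.
Since QR² = 234 ≥ 90 + 72 = 162, the angle opposite QR is not acute, so the smallest enclosing circle has QR as diameter.
Centre = midpoint of QR = (4.5, 0.5), r² = 234/4 = 58.5.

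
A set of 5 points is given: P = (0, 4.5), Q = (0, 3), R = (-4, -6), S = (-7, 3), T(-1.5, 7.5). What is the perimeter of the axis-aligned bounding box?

41

Width = max x − min x = 0 − (-7) = 7.
Height = max y − min y = 7.5 − (-6) = 13.5.
Perimeter = 2(7 + 13.5) = 41.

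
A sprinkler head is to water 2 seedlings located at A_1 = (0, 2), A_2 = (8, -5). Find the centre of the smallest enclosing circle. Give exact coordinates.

The smallest circle enclosing two points has them as diameter endpoints.
Centre = midpoint = (4, -1.5); r² = |A_1A_2|²/4 = 113/4 = 28.25.
Centre = (4, -1.5).

(4, -1.5)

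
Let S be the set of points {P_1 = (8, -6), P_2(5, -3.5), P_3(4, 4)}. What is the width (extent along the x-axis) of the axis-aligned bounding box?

max x = 8, min x = 4, so width = 4.

4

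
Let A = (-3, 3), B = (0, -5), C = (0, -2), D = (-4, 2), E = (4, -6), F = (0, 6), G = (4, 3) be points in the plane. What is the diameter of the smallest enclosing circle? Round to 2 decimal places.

The farthest pair is E–F with squared distance 160. The circle on this segment as diameter has centre (2, 0) and r² = 160/4 = 40.
Check A: distance² to centre = 34 ≤ 40, so it lies inside.
All remaining points lie in this disk, and no smaller disk contains both endpoints, so this is the minimum enclosing circle.
Diameter = 2r = 2√40 ≈ 12.65.

12.65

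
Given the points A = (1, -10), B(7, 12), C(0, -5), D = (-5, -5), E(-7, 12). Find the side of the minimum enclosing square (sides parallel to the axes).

22

The bounding box has width 14 and height 22.
An axis-aligned square enclosing the set must have side ≥ max(width, height).
So the minimum side is max(14, 22) = 22.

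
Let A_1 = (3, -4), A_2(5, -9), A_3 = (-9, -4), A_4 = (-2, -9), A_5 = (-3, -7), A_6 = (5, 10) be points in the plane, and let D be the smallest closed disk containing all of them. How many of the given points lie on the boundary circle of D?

3

A smallest enclosing disk is always determined by at most three of the input points on its boundary.
The minimum enclosing circle is determined by three boundary points: A_2, A_3, A_6.
Their circumcentre is (0.5, 0.5) with r² = 110.5.
The farthest remaining point A_4 is at distance² 96.5 ≤ 110.5.
The points at distance exactly r from the centre are A_2, A_3, A_6 — 3 points.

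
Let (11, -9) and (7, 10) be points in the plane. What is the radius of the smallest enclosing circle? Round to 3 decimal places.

The smallest circle enclosing two points has them as diameter endpoints.
Centre = midpoint = (9, 0.5); r² = |(11, -9)−(7, 10)|²/4 = 377/4 = 94.25.
r = √(94.25) ≈ 9.708.

9.708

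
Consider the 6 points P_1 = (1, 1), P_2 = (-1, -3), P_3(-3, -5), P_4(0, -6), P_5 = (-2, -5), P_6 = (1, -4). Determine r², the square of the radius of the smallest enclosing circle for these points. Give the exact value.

1625/121

A smallest enclosing disk is always determined by at most three of the input points on its boundary.
The minimum enclosing circle is determined by three boundary points: P_1, P_3, P_4.
Their circumcentre is (-5/11, -26/11) with r² = 1625/121.
The farthest remaining point P_5 is at distance² 1130/121 ≤ 1625/121.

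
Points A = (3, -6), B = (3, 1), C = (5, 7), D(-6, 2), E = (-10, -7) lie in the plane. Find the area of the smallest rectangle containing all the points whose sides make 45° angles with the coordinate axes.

In coordinates u = x + y, v = x − y the rectangle is axis-aligned; the map (x,y)→(u,v) scales areas by 2.
u-values: -3, 4, 12, -4, -17; range = 12 − (-17) = 29.
v-values: 9, 2, -2, -8, -3; range = 9 − (-8) = 17.
Area = (29 × 17) / 2 = 246.5.

246.5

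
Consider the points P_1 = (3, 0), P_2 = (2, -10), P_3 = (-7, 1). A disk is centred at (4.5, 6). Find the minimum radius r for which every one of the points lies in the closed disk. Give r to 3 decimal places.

16.194

The required radius is the distance from (4.5, 6) to the farthest point.
Squared distances: 38.25, 262.25, 157.25.
Maximum is 262.25, attained at P_2.
r = √(262.25) ≈ 16.194.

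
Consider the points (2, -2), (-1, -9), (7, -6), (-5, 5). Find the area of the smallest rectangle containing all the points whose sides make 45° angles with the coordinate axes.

126.5

In coordinates u = x + y, v = x − y the rectangle is axis-aligned; the map (x,y)→(u,v) scales areas by 2.
u-values: 0, -10, 1, 0; range = 1 − (-10) = 11.
v-values: 4, 8, 13, -10; range = 13 − (-10) = 23.
Area = (11 × 23) / 2 = 126.5.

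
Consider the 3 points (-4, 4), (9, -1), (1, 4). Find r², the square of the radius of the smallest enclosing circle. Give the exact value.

48.5

Call the three points A, B, C in the order given.
Side lengths²: AB² = 194, AC² = 25, BC² = 89.
Since AB² = 194 ≥ 89 + 25 = 114, the angle opposite AB is not acute, so the smallest enclosing circle has AB as diameter.
Centre = midpoint of AB = (2.5, 1.5), r² = 194/4 = 48.5.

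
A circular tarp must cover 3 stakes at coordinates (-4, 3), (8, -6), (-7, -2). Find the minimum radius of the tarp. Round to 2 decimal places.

7.80

Call the three points A, B, C in the order given.
Side lengths²: AB² = 225, AC² = 34, BC² = 241.
Since BC² = 241 < 225 + 34 = 259, the triangle is acute, so the smallest enclosing circle is the circumcircle.
Circumcentre = (41/58, -187/58), r² = 102425/1682.
r = √(102425/1682) ≈ 7.80.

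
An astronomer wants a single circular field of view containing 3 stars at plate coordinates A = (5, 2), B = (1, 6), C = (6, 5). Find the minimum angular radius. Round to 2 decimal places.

Side lengths²: AB² = 32, AC² = 10, BC² = 26.
Since AB² = 32 < 26 + 10 = 36, the triangle is acute, so the smallest enclosing circle is the circumcircle.
Circumcentre = (3.25, 4.25), r² = 8.125.
r = √(8.125) ≈ 2.85.

2.85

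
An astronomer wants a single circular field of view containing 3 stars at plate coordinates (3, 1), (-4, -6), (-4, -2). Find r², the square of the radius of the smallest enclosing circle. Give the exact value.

Call the three points A, B, C in the order given.
Side lengths²: AB² = 98, AC² = 58, BC² = 16.
Since AB² = 98 ≥ 58 + 16 = 74, the angle opposite AB is not acute, so the smallest enclosing circle has AB as diameter.
Centre = midpoint of AB = (-0.5, -2.5), r² = 98/4 = 24.5.

24.5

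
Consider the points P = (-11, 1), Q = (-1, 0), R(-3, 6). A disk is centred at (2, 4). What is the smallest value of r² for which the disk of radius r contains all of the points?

The required radius is the distance from (2, 4) to the farthest point.
Squared distances: 178, 25, 29.
Maximum is 178, attained at P.

178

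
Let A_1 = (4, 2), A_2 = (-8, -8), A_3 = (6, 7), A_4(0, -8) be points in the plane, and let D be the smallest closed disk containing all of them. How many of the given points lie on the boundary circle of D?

By Welzl's lemma the MEC is supported by two points (diametrically opposite) or three points (on a circumcircle).
The farthest pair is A_2–A_3 with squared distance 421. The circle on this segment as diameter has centre (-1, -0.5) and r² = 421/4 = 105.25.
Check A_1: distance² to centre = 31.25 ≤ 105.25, so it lies inside.
All remaining points lie in this disk, and no smaller disk contains both endpoints, so this is the minimum enclosing circle.
The points at distance exactly r from the centre are A_2, A_3 — 2 points.

2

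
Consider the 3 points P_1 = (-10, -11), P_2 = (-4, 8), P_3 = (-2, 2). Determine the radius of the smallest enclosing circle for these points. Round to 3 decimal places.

Side lengths²: P_1P_2² = 397, P_1P_3² = 233, P_2P_3² = 40.
Since P_1P_2² = 397 ≥ 233 + 40 = 273, the angle opposite P_1P_2 is not acute, so the smallest enclosing circle has P_1P_2 as diameter.
Centre = midpoint of P_1P_2 = (-7, -1.5), r² = 397/4 = 99.25.
r = √(99.25) ≈ 9.962.

9.962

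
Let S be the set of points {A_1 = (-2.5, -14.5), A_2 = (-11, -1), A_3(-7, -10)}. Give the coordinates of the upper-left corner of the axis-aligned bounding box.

x-range [-11, -2.5], y-range [-14.5, -1].
The upper-left corner is (-11, -1).

(-11, -1)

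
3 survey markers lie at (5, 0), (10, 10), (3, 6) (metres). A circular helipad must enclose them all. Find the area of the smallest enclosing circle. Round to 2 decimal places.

Call the three points A, B, C in the order given.
Side lengths²: AB² = 125, AC² = 40, BC² = 65.
Since AB² = 125 ≥ 65 + 40 = 105, the angle opposite AB is not acute, so the smallest enclosing circle has AB as diameter.
Centre = midpoint of AB = (7.5, 5), r² = 125/4 = 31.25.
Area = π·r² = π·31.25 ≈ 98.17.

98.17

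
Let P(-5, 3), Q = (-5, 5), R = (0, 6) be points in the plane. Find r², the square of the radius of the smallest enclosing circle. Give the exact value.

8.5

Side lengths²: PQ² = 4, PR² = 34, QR² = 26.
Since PR² = 34 ≥ 26 + 4 = 30, the angle opposite PR is not acute, so the smallest enclosing circle has PR as diameter.
Centre = midpoint of PR = (-2.5, 4.5), r² = 34/4 = 8.5.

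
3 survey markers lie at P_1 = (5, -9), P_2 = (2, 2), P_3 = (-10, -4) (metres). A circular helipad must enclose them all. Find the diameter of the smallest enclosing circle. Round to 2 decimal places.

Side lengths²: P_1P_2² = 130, P_1P_3² = 250, P_2P_3² = 180.
Since P_1P_3² = 250 < 180 + 130 = 310, the triangle is acute, so the smallest enclosing circle is the circumcircle.
Circumcentre = (-2, -5), r² = 65.
Diameter = 2r = 2√65 ≈ 16.12.

16.12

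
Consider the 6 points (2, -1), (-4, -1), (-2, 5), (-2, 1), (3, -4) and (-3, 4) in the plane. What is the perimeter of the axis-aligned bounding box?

32

Width = max x − min x = 3 − (-4) = 7.
Height = max y − min y = 5 − (-4) = 9.
Perimeter = 2(7 + 9) = 32.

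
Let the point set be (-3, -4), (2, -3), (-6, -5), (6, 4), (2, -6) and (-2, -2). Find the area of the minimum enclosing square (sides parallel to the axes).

The bounding box has width 12 and height 10.
An axis-aligned square enclosing the set must have side ≥ max(width, height).
So the minimum side is max(12, 10) = 12.
Area = 12² = 144.

144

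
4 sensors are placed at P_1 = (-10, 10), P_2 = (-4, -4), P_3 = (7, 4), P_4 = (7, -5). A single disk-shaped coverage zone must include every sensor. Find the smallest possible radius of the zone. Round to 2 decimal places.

11.34

The farthest pair is P_1–P_4 with squared distance 514. The circle on this segment as diameter has centre (-1.5, 2.5) and r² = 514/4 = 128.5.
Check P_2: distance² to centre = 48.5 ≤ 128.5, so it lies inside.
All remaining points lie in this disk, and no smaller disk contains both endpoints, so this is the minimum enclosing circle.
r = √(128.5) ≈ 11.34.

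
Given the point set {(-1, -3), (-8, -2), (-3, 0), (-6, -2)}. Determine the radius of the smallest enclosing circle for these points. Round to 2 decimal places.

3.54

The minimum enclosing circle of a finite set is fixed by two of the points (as a diameter) or three (as a circumcircle).
The farthest pair is (-1, -3)–(-8, -2) with squared distance 50. The circle on this segment as diameter has centre (-4.5, -2.5) and r² = 50/4 = 12.5.
Check (-3, 0): distance² to centre = 8.5 ≤ 12.5, so it lies inside.
All remaining points lie in this disk, and no smaller disk contains both endpoints, so this is the minimum enclosing circle.
r = √(12.5) ≈ 3.54.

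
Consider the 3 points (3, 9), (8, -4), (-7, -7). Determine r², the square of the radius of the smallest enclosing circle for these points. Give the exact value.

112229/1225

Call the three points A, B, C in the order given.
Side lengths²: AB² = 194, AC² = 356, BC² = 234.
Since AC² = 356 < 234 + 194 = 428, the triangle is acute, so the smallest enclosing circle is the circumcircle.
Circumcentre = (-22/35, 1/7), r² = 112229/1225.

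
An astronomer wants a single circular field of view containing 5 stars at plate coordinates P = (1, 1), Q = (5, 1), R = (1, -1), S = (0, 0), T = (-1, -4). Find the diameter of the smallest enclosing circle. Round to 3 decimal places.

7.810

A smallest enclosing disk is always determined by at most three of the input points on its boundary.
The farthest pair is Q–T with squared distance 61. The circle on this segment as diameter has centre (2, -1.5) and r² = 61/4 = 15.25.
Check P: distance² to centre = 7.25 ≤ 15.25, so it lies inside.
All remaining points lie in this disk, and no smaller disk contains both endpoints, so this is the minimum enclosing circle.
Diameter = 2r = 2√(15.25) ≈ 7.810.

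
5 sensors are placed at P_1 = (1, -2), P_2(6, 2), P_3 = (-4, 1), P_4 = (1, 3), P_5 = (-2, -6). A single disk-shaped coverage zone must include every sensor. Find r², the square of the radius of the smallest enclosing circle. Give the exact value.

5353/162

By Welzl's lemma the MEC is supported by two points (diametrically opposite) or three points (on a circumcircle).
The minimum enclosing circle is determined by three boundary points: P_2, P_3, P_5.
Their circumcentre is (23/18, -23/18) with r² = 5353/162.
The farthest remaining point P_4 is at distance² 2977/162 ≤ 5353/162.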